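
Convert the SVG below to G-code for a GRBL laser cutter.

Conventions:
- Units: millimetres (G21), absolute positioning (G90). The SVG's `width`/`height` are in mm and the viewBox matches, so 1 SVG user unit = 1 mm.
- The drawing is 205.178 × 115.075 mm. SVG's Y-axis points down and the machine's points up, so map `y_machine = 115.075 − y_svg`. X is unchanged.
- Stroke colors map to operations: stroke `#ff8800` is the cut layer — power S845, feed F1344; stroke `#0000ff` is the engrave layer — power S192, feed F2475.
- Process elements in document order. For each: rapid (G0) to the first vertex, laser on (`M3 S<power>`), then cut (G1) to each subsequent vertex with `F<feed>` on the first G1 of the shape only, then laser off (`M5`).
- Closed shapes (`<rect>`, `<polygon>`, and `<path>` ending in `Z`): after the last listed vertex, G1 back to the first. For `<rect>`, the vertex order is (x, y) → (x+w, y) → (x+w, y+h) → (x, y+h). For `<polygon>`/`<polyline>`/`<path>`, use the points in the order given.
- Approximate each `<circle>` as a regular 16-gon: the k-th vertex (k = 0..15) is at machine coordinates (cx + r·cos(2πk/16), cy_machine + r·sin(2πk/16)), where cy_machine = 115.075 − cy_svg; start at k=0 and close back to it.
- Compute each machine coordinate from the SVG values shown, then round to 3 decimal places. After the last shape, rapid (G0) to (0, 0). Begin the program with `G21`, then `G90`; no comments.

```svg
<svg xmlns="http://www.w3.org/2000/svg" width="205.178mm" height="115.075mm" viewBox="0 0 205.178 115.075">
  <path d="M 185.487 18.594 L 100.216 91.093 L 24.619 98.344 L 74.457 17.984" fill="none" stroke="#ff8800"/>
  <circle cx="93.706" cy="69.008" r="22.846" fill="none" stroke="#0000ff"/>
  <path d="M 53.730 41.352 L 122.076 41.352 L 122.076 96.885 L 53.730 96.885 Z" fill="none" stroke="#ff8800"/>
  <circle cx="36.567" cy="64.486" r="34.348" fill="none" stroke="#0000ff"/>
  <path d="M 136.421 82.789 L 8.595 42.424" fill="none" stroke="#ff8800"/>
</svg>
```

viewBox `0 0 205.178 115.075` with mm width/height → 1 unit = 1 mm. Flip: y_m = 115.075 − y_svg.

**Shape 1** — `<path>` open polyline, stroke `#ff8800` → cut (S845, F1344). Machine vertices: (185.487,96.481) → (100.216,23.982) → (24.619,16.731) → (74.457,97.091). Open path.

**Shape 2** — `<circle>` circle, stroke `#0000ff` → engrave (S192, F2475). Machine vertices: (116.552,46.067) → (114.813,54.810) → (109.861,62.222) → (102.449,67.174) → (93.706,68.913) → (84.963,67.174) → (77.551,62.222) → (72.599,54.810) → (70.860,46.067) → (72.599,37.324) → (77.551,29.912) → (84.963,24.960) → (93.706,23.221) → (102.449,24.960) → (109.861,29.912) → (114.813,37.324) → (116.552,46.067). Closed: final G1 returns to the first vertex.

**Shape 3** — `<path>` rectangle, stroke `#ff8800` → cut (S845, F1344). Machine vertices: (53.730,73.723) → (122.076,73.723) → (122.076,18.190) → (53.730,18.190) → (53.730,73.723). Closed: final G1 returns to the first vertex.

**Shape 4** — `<circle>` circle, stroke `#0000ff` → engrave (S192, F2475). Machine vertices: (70.915,50.589) → (68.300,63.733) → (60.855,74.877) → (49.711,82.322) → (36.567,84.937) → (23.423,82.322) → (12.279,74.877) → (4.834,63.733) → (2.219,50.589) → (4.834,37.445) → (12.279,26.301) → (23.423,18.856) → (36.567,16.241) → (49.711,18.856) → (60.855,26.301) → (68.300,37.445) → (70.915,50.589). Closed: final G1 returns to the first vertex.

**Shape 5** — `<path>` line segment, stroke `#ff8800` → cut (S845, F1344). Machine vertices: (136.421,32.286) → (8.595,72.651). Open path.

G21
G90
G0 X185.487 Y96.481
M3 S845
G1 X100.216 Y23.982 F1344
G1 X24.619 Y16.731
G1 X74.457 Y97.091
M5
G0 X116.552 Y46.067
M3 S192
G1 X114.813 Y54.810 F2475
G1 X109.861 Y62.222
G1 X102.449 Y67.174
G1 X93.706 Y68.913
G1 X84.963 Y67.174
G1 X77.551 Y62.222
G1 X72.599 Y54.810
G1 X70.860 Y46.067
G1 X72.599 Y37.324
G1 X77.551 Y29.912
G1 X84.963 Y24.960
G1 X93.706 Y23.221
G1 X102.449 Y24.960
G1 X109.861 Y29.912
G1 X114.813 Y37.324
G1 X116.552 Y46.067
M5
G0 X53.730 Y73.723
M3 S845
G1 X122.076 Y73.723 F1344
G1 X122.076 Y18.190
G1 X53.730 Y18.190
G1 X53.730 Y73.723
M5
G0 X70.915 Y50.589
M3 S192
G1 X68.300 Y63.733 F2475
G1 X60.855 Y74.877
G1 X49.711 Y82.322
G1 X36.567 Y84.937
G1 X23.423 Y82.322
G1 X12.279 Y74.877
G1 X4.834 Y63.733
G1 X2.219 Y50.589
G1 X4.834 Y37.445
G1 X12.279 Y26.301
G1 X23.423 Y18.856
G1 X36.567 Y16.241
G1 X49.711 Y18.856
G1 X60.855 Y26.301
G1 X68.300 Y37.445
G1 X70.915 Y50.589
M5
G0 X136.421 Y32.286
M3 S845
G1 X8.595 Y72.651 F1344
M5
G0 X0.000 Y0.000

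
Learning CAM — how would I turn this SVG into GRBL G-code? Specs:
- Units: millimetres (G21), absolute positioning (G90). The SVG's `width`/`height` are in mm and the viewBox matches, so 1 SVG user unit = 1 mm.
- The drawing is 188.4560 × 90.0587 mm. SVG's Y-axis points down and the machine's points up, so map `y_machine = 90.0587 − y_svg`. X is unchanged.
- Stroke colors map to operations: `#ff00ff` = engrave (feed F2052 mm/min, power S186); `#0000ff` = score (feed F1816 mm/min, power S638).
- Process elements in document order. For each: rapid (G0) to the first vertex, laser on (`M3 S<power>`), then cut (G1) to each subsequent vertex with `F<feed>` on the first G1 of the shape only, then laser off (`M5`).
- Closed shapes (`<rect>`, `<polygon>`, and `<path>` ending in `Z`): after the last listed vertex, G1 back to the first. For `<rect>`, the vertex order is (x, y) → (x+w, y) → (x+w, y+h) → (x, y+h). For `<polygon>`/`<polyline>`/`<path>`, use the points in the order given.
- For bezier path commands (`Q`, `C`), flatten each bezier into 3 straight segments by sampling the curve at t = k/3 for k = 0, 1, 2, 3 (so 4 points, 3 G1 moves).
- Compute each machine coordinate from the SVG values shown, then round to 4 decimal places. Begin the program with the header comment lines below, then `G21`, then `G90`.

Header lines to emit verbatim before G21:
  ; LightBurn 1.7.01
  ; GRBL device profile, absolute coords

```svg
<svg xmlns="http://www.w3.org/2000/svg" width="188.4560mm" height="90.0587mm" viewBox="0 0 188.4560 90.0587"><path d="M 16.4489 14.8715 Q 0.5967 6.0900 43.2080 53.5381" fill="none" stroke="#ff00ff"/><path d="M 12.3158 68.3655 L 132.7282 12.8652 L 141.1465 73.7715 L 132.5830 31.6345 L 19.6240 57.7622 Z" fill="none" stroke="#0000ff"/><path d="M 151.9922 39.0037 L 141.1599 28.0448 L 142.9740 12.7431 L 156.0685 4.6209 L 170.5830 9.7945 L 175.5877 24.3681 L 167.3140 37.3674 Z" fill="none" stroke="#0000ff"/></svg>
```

viewBox `0 0 188.4560 90.0587` with mm width/height → 1 unit = 1 mm. Flip: y_m = 90.0587 − y_svg.

**Shape 1** — `<path>` quadratic bezier, stroke `#ff00ff` → engrave (S186, F2052). Control points (SVG): P0=(16.4489,14.8715), P1=(0.5967,6.0900), P2=(43.2080,53.5381); sampled at t=k/3. Machine vertices: (16.4489,75.1872) → (12.3767,74.7938) → (21.2964,61.9049) → (43.2080,36.5206). Open path.

**Shape 2** — `<path>` closed polygon, stroke `#0000ff` → score (S638, F1816). Machine vertices: (12.3158,21.6932) → (132.7282,77.1935) → (141.1465,16.2872) → (132.5830,58.4242) → (19.6240,32.2965) → (12.3158,21.6932). Closed: final G1 returns to the first vertex.

**Shape 3** — `<path>` regular polygon, stroke `#0000ff` → score (S638, F1816). Machine vertices: (151.9922,51.0550) → (141.1599,62.0139) → (142.9740,77.3156) → (156.0685,85.4378) → (170.5830,80.2642) → (175.5877,65.6906) → (167.3140,52.6913) → (151.9922,51.0550). Closed: final G1 returns to the first vertex.

; LightBurn 1.7.01
; GRBL device profile, absolute coords
G21
G90
G0 X16.4489 Y75.1872
M3 S186
G1 X12.3767 Y74.7938 F2052
G1 X21.2964 Y61.9049
G1 X43.2080 Y36.5206
M5
G0 X12.3158 Y21.6932
M3 S638
G1 X132.7282 Y77.1935 F1816
G1 X141.1465 Y16.2872
G1 X132.5830 Y58.4242
G1 X19.6240 Y32.2965
G1 X12.3158 Y21.6932
M5
G0 X151.9922 Y51.0550
M3 S638
G1 X141.1599 Y62.0139 F1816
G1 X142.9740 Y77.3156
G1 X156.0685 Y85.4378
G1 X170.5830 Y80.2642
G1 X175.5877 Y65.6906
G1 X167.3140 Y52.6913
G1 X151.9922 Y51.0550
M5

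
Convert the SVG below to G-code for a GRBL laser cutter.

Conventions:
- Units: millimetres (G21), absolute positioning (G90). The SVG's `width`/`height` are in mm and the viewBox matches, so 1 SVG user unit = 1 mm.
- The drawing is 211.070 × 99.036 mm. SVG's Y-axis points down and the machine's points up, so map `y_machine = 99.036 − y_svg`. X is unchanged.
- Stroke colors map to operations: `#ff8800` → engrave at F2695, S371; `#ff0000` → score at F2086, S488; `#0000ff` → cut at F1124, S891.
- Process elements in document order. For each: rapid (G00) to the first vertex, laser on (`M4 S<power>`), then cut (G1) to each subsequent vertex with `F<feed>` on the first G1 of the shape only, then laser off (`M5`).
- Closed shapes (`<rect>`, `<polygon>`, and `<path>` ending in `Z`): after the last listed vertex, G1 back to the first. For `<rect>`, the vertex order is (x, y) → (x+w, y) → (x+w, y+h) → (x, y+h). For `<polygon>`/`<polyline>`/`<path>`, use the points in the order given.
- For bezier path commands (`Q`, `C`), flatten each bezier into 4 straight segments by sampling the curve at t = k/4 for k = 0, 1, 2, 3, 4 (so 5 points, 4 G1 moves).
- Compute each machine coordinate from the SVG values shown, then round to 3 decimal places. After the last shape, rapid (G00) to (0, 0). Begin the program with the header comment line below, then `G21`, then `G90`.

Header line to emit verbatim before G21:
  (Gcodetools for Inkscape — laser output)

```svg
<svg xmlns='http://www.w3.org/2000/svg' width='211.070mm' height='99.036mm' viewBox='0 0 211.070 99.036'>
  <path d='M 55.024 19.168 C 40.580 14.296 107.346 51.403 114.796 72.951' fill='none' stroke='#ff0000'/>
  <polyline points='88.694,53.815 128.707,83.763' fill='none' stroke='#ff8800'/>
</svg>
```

Since the viewBox matches the mm dimensions, user units are millimetres directly. The only transform is the Y-flip y_m = 99.036 − y_svg.

Shape 1 is a cubic bezier drawn with `<path>`. Its stroke #ff0000 means score at S488, F2086. After flipping Y the toolpath is (55.024,79.868) → (57.222,76.550) → (76.700,62.884) → (100.282,44.264) → (114.796,26.085).

Shape 2 is a line segment drawn with `<polyline>`. Its stroke #ff8800 means engrave at S371, F2695. After flipping Y the toolpath is (88.694,45.221) → (128.707,15.273).

(Gcodetools for Inkscape — laser output)
G21
G90
G00 X55.024 Y79.868
M4 S488
G1 X57.222 Y76.550 F2086
G1 X76.700 Y62.884
G1 X100.282 Y44.264
G1 X114.796 Y26.085
M5
G00 X88.694 Y45.221
M4 S371
G1 X128.707 Y15.273 F2695
M5
G00 X0.000 Y0.000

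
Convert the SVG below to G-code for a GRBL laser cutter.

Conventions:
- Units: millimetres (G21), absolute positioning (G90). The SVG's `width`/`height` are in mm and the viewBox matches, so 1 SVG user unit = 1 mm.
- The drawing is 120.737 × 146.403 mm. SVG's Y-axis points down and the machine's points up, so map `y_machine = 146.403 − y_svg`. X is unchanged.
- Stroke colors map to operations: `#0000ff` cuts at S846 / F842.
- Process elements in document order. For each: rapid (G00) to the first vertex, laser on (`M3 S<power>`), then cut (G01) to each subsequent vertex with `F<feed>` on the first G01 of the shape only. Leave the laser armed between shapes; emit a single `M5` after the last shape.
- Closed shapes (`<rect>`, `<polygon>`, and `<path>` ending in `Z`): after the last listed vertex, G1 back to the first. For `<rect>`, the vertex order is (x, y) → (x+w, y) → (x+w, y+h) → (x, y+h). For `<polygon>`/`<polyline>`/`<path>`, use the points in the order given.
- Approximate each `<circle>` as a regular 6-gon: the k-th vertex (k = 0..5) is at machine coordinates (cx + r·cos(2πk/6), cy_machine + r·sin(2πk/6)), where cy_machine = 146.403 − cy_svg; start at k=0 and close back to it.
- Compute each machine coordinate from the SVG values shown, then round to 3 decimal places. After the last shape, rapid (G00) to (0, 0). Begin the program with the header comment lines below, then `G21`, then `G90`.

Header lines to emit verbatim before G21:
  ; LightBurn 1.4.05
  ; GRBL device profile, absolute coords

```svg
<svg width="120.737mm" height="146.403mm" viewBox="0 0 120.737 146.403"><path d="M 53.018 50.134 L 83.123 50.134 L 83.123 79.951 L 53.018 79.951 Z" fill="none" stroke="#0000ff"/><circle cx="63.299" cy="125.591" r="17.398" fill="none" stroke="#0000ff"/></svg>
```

Since the viewBox matches the mm dimensions, user units are millimetres directly. The only transform is the Y-flip y_m = 146.403 − y_svg.

Shape 1 is a rectangle drawn with `<path>`. Its stroke #0000ff means cut at S846, F842. After flipping Y the toolpath is (53.018,96.269) → (83.123,96.269) → (83.123,66.452) → (53.018,66.452) → (53.018,96.269), returning to the start.

Shape 2 is a circle drawn with `<circle>`. Its stroke #0000ff means cut at S846, F842. After flipping Y the toolpath is (80.697,20.812) → (71.998,35.879) → (54.600,35.879) → (45.901,20.812) → (54.600,5.745) → (71.998,5.745) → (80.697,20.812), returning to the start.

; LightBurn 1.4.05
; GRBL device profile, absolute coords
G21
G90
G00 X53.018 Y96.269
M3 S846
G01 X83.123 Y96.269 F842
G01 X83.123 Y66.452
G01 X53.018 Y66.452
G01 X53.018 Y96.269
G00 X80.697 Y20.812
M3 S846
G01 X71.998 Y35.879 F842
G01 X54.600 Y35.879
G01 X45.901 Y20.812
G01 X54.600 Y5.745
G01 X71.998 Y5.745
G01 X80.697 Y20.812
M5
G00 X0.000 Y0.000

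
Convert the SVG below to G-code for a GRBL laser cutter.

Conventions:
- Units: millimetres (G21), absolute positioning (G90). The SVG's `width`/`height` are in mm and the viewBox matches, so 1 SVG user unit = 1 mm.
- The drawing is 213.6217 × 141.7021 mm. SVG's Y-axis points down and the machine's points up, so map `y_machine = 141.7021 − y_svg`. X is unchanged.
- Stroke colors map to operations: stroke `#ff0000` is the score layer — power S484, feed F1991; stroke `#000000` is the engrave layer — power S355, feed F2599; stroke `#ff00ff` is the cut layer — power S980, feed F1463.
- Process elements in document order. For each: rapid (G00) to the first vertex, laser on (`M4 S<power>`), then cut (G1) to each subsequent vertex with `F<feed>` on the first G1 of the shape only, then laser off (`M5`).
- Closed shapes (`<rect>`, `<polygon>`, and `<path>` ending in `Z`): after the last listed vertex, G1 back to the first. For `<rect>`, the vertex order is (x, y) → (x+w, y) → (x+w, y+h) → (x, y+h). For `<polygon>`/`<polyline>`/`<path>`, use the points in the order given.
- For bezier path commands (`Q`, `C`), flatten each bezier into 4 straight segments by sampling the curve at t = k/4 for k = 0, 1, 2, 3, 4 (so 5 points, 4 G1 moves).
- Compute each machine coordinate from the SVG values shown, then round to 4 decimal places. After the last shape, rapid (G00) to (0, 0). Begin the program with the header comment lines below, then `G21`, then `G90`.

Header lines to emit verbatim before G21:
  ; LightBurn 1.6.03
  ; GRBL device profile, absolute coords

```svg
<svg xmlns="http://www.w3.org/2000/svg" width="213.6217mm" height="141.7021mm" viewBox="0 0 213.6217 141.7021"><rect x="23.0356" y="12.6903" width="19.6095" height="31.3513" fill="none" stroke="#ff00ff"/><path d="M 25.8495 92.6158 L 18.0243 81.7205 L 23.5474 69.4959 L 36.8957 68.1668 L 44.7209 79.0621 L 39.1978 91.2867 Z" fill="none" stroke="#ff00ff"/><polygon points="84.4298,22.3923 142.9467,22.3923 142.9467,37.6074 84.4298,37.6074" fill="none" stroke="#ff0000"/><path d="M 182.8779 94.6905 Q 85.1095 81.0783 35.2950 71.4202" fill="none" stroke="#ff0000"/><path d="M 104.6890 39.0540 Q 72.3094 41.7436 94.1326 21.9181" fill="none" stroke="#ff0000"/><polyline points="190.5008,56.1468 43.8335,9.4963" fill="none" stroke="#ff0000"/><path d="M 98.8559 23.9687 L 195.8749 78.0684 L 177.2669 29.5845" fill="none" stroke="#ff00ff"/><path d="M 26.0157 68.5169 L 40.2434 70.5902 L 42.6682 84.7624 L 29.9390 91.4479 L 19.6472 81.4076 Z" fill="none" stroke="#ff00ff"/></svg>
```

Since the viewBox matches the mm dimensions, user units are millimetres directly. The only transform is the Y-flip y_m = 141.7021 − y_svg.

Shape 1 is a rectangle drawn with `<rect>`. Its stroke #ff00ff means cut at S980, F1463. After flipping Y the toolpath is (23.0356,129.0118) → (42.6451,129.0118) → (42.6451,97.6605) → (23.0356,97.6605) → (23.0356,129.0118), returning to the start.

Shape 2 is a regular polygon drawn with `<path>`. Its stroke #ff00ff means cut at S980, F1463. After flipping Y the toolpath is (25.8495,49.0863) → (18.0243,59.9816) → (23.5474,72.2062) → (36.8957,73.5353) → (44.7209,62.6400) → (39.1978,50.4154) → (25.8495,49.0863), returning to the start.

Shape 3 is a rectangle drawn with `<polygon>`. Its stroke #ff0000 means score at S484, F1991. After flipping Y the toolpath is (84.4298,119.3098) → (142.9467,119.3098) → (142.9467,104.0947) → (84.4298,104.0947) → (84.4298,119.3098), returning to the start.

Shape 4 is a quadratic bezier drawn with `<path>`. Its stroke #ff0000 means score at S484, F1991. After flipping Y the toolpath is (182.8779,47.0116) → (136.9908,53.5706) → (97.0980,59.6353) → (63.1994,65.2057) → (35.2950,70.2819).

Shape 5 is a quadratic bezier drawn with `<path>`. Its stroke #ff0000 means score at S484, F1991. After flipping Y the toolpath is (104.6890,102.6481) → (91.8869,102.7105) → (85.8601,105.5873) → (86.6087,111.2784) → (94.1326,119.7840).

Shape 6 is a line segment drawn with `<polyline>`. Its stroke #ff0000 means score at S484, F1991. After flipping Y the toolpath is (190.5008,85.5553) → (43.8335,132.2058).

Shape 7 is a open polyline drawn with `<path>`. Its stroke #ff00ff means cut at S980, F1463. After flipping Y the toolpath is (98.8559,117.7334) → (195.8749,63.6337) → (177.2669,112.1176).

Shape 8 is a regular polygon drawn with `<path>`. Its stroke #ff00ff means cut at S980, F1463. After flipping Y the toolpath is (26.0157,73.1852) → (40.2434,71.1119) → (42.6682,56.9397) → (29.9390,50.2542) → (19.6472,60.2945) → (26.0157,73.1852), returning to the start.

; LightBurn 1.6.03
; GRBL device profile, absolute coords
G21
G90
G00 X23.0356 Y129.0118
M4 S980
G1 X42.6451 Y129.0118 F1463
G1 X42.6451 Y97.6605
G1 X23.0356 Y97.6605
G1 X23.0356 Y129.0118
M5
G00 X25.8495 Y49.0863
M4 S980
G1 X18.0243 Y59.9816 F1463
G1 X23.5474 Y72.2062
G1 X36.8957 Y73.5353
G1 X44.7209 Y62.6400
G1 X39.1978 Y50.4154
G1 X25.8495 Y49.0863
M5
G00 X84.4298 Y119.3098
M4 S484
G1 X142.9467 Y119.3098 F1991
G1 X142.9467 Y104.0947
G1 X84.4298 Y104.0947
G1 X84.4298 Y119.3098
M5
G00 X182.8779 Y47.0116
M4 S484
G1 X136.9908 Y53.5706 F1991
G1 X97.0980 Y59.6353
G1 X63.1994 Y65.2057
G1 X35.2950 Y70.2819
M5
G00 X104.6890 Y102.6481
M4 S484
G1 X91.8869 Y102.7105 F1991
G1 X85.8601 Y105.5873
G1 X86.6087 Y111.2784
G1 X94.1326 Y119.7840
M5
G00 X190.5008 Y85.5553
M4 S484
G1 X43.8335 Y132.2058 F1991
M5
G00 X98.8559 Y117.7334
M4 S980
G1 X195.8749 Y63.6337 F1463
G1 X177.2669 Y112.1176
M5
G00 X26.0157 Y73.1852
M4 S980
G1 X40.2434 Y71.1119 F1463
G1 X42.6682 Y56.9397
G1 X29.9390 Y50.2542
G1 X19.6472 Y60.2945
G1 X26.0157 Y73.1852
M5
G00 X0.0000 Y0.0000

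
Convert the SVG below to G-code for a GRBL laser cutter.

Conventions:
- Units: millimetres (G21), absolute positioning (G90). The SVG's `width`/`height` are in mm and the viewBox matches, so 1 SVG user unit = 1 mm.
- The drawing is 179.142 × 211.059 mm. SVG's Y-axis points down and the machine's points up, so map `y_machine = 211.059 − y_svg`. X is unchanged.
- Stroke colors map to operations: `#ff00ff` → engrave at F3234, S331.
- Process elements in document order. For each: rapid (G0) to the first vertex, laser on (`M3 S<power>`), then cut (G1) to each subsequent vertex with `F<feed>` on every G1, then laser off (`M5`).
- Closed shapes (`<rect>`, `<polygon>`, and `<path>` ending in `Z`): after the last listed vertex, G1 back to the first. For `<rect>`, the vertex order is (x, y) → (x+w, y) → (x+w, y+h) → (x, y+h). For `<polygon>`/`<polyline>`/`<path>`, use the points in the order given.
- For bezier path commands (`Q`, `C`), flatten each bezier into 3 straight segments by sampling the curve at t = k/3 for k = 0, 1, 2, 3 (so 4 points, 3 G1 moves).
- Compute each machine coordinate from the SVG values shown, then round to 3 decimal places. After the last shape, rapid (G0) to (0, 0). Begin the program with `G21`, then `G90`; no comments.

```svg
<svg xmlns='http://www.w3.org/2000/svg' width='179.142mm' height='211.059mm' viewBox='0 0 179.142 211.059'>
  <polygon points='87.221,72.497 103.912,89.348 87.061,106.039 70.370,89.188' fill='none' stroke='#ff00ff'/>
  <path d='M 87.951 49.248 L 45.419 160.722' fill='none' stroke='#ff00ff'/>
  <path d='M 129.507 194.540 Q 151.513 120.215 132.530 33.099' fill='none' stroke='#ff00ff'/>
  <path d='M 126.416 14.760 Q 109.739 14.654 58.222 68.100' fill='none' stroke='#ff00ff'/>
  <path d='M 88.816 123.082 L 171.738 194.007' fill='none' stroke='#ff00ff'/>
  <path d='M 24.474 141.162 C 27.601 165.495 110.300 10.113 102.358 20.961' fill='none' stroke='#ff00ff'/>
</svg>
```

G21
G90
G0 X87.221 Y138.562
M3 S331
G1 X103.912 Y121.711 F3234
G1 X87.061 Y105.020 F3234
G1 X70.370 Y121.871 F3234
G1 X87.221 Y138.562 F3234
M5
G0 X87.951 Y161.811
M3 S331
G1 X45.419 Y50.337 F3234
M5
G0 X129.507 Y16.519
M3 S331
G1 X139.623 Y67.490 F3234
G1 X140.631 Y121.304 F3234
G1 X132.530 Y177.960 F3234
M5
G0 X126.416 Y196.299
M3 S331
G1 X111.427 Y190.419 F3234
G1 X88.696 Y172.639 F3234
G1 X58.222 Y142.959 F3234
M5
G0 X88.816 Y87.977
M3 S331
G1 X171.738 Y17.052 F3234
M5
G0 X24.474 Y69.897
M3 S331
G1 X47.821 Y92.656 F3234
G1 X86.391 Y158.349 F3234
G1 X102.358 Y190.098 F3234
M5
G0 X0.000 Y0.000

viewBox `0 0 179.142 211.059` with mm width/height → 1 unit = 1 mm. Flip: y_m = 211.059 − y_svg.

**Shape 1** — `<polygon>` regular polygon, stroke `#ff00ff` → engrave (S331, F3234). Machine vertices: (87.221,138.562) → (103.912,121.711) → (87.061,105.020) → (70.370,121.871) → (87.221,138.562). Closed: final G1 returns to the first vertex.

**Shape 2** — `<path>` line segment, stroke `#ff00ff` → engrave (S331, F3234). Machine vertices: (87.951,161.811) → (45.419,50.337). Open path.

**Shape 3** — `<path>` quadratic bezier, stroke `#ff00ff` → engrave (S331, F3234). Control points (SVG): P0=(129.507,194.540), P1=(151.513,120.215), P2=(132.530,33.099); sampled at t=k/3. Machine vertices: (129.507,16.519) → (139.623,67.490) → (140.631,121.304) → (132.530,177.960). Open path.

**Shape 4** — `<path>` quadratic bezier, stroke `#ff00ff` → engrave (S331, F3234). Control points (SVG): P0=(126.416,14.760), P1=(109.739,14.654), P2=(58.222,68.100); sampled at t=k/3. Machine vertices: (126.416,196.299) → (111.427,190.419) → (88.696,172.639) → (58.222,142.959). Open path.

**Shape 5** — `<path>` line segment, stroke `#ff00ff` → engrave (S331, F3234). Machine vertices: (88.816,87.977) → (171.738,17.052). Open path.

**Shape 6** — `<path>` cubic bezier, stroke `#ff00ff` → engrave (S331, F3234). Control points (SVG): P0=(24.474,141.162), P1=(27.601,165.495), P2=(110.300,10.113), P3=(102.358,20.961); sampled at t=k/3. Machine vertices: (24.474,69.897) → (47.821,92.656) → (86.391,158.349) → (102.358,190.098). Open path.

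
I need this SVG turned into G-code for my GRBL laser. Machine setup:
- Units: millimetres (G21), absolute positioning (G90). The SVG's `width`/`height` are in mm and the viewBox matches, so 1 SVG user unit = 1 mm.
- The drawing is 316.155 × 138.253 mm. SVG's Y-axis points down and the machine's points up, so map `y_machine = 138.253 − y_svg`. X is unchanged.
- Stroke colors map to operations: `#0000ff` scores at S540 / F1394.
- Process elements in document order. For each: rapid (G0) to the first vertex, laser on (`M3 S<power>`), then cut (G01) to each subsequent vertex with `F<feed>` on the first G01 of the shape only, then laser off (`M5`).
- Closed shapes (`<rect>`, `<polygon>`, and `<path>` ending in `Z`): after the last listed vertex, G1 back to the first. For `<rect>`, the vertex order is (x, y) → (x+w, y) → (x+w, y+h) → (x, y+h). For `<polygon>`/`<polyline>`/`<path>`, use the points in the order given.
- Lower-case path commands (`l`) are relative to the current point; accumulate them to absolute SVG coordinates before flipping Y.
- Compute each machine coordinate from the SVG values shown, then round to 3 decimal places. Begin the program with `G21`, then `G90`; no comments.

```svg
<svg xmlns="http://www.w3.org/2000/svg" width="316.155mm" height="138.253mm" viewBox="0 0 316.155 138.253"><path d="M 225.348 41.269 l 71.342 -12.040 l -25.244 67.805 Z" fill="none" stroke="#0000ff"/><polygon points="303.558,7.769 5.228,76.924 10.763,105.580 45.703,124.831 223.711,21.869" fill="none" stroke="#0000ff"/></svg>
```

viewBox `0 0 316.155 138.253` with mm width/height → 1 unit = 1 mm. Flip: y_m = 138.253 − y_svg.

**Shape 1** — `<path>` regular polygon, stroke `#0000ff` → score (S540, F1394). Machine vertices: (225.348,96.984) → (296.690,109.024) → (271.446,41.219) → (225.348,96.984). Closed: final G1 returns to the first vertex.

**Shape 2** — `<polygon>` closed polygon, stroke `#0000ff` → score (S540, F1394). Machine vertices: (303.558,130.484) → (5.228,61.329) → (10.763,32.673) → (45.703,13.422) → (223.711,116.384) → (303.558,130.484). Closed: final G1 returns to the first vertex.

G21
G90
G0 X225.348 Y96.984
M3 S540
G01 X296.690 Y109.024 F1394
G01 X271.446 Y41.219
G01 X225.348 Y96.984
M5
G0 X303.558 Y130.484
M3 S540
G01 X5.228 Y61.329 F1394
G01 X10.763 Y32.673
G01 X45.703 Y13.422
G01 X223.711 Y116.384
G01 X303.558 Y130.484
M5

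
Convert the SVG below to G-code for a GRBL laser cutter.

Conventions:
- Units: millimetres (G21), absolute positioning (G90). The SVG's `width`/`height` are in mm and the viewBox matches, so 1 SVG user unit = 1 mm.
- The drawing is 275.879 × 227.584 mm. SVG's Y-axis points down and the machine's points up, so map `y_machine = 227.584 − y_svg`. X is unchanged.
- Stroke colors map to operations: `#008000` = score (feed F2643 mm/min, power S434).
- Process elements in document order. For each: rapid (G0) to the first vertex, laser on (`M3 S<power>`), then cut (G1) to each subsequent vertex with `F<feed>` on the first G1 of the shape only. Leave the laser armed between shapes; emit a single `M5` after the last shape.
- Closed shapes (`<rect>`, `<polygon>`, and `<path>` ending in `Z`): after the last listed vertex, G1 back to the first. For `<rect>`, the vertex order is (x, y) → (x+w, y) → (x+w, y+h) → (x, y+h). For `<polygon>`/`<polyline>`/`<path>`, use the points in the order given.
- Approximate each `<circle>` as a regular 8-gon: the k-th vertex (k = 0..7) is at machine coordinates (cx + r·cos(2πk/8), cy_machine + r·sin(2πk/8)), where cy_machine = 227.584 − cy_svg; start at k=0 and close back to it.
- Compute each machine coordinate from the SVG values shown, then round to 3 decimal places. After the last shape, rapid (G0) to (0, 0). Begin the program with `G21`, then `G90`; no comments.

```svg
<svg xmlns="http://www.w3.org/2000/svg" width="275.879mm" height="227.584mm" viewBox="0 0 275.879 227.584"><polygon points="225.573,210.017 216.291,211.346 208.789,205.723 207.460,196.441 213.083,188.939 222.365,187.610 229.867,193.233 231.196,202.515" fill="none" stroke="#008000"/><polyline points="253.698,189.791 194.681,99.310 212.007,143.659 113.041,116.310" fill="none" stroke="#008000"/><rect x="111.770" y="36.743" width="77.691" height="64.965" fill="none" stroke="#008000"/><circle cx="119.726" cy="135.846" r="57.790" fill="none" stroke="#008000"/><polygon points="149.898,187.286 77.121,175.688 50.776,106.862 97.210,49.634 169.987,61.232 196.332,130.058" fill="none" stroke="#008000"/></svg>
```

G21
G90
G0 X225.573 Y17.567
M3 S434
G1 X216.291 Y16.238 F2643
G1 X208.789 Y21.861
G1 X207.460 Y31.143
G1 X213.083 Y38.645
G1 X222.365 Y39.974
G1 X229.867 Y34.351
G1 X231.196 Y25.069
G1 X225.573 Y17.567
G0 X253.698 Y37.793
M3 S434
G1 X194.681 Y128.274 F2643
G1 X212.007 Y83.925
G1 X113.041 Y111.274
G0 X111.770 Y190.841
M3 S434
G1 X189.461 Y190.841 F2643
G1 X189.461 Y125.876
G1 X111.770 Y125.876
G1 X111.770 Y190.841
G0 X177.516 Y91.738
M3 S434
G1 X160.590 Y132.602 F2643
G1 X119.726 Y149.528
G1 X78.862 Y132.602
G1 X61.936 Y91.738
G1 X78.862 Y50.874
G1 X119.726 Y33.948
G1 X160.590 Y50.874
G1 X177.516 Y91.738
G0 X149.898 Y40.298
M3 S434
G1 X77.121 Y51.896 F2643
G1 X50.776 Y120.722
G1 X97.210 Y177.950
G1 X169.987 Y166.352
G1 X196.332 Y97.526
G1 X149.898 Y40.298
M5
G0 X0.000 Y0.000

Since the viewBox matches the mm dimensions, user units are millimetres directly. The only transform is the Y-flip y_m = 227.584 − y_svg.

Shape 1 is a regular polygon drawn with `<polygon>`. Its stroke #008000 means score at S434, F2643. After flipping Y the toolpath is (225.573,17.567) → (216.291,16.238) → (208.789,21.861) → (207.460,31.143) → (213.083,38.645) → (222.365,39.974) → (229.867,34.351) → (231.196,25.069) → (225.573,17.567), returning to the start.

Shape 2 is a open polyline drawn with `<polyline>`. Its stroke #008000 means score at S434, F2643. After flipping Y the toolpath is (253.698,37.793) → (194.681,128.274) → (212.007,83.925) → (113.041,111.274).

Shape 3 is a rectangle drawn with `<rect>`. Its stroke #008000 means score at S434, F2643. After flipping Y the toolpath is (111.770,190.841) → (189.461,190.841) → (189.461,125.876) → (111.770,125.876) → (111.770,190.841), returning to the start.

Shape 4 is a circle drawn with `<circle>`. Its stroke #008000 means score at S434, F2643. After flipping Y the toolpath is (177.516,91.738) → (160.590,132.602) → (119.726,149.528) → (78.862,132.602) → (61.936,91.738) → (78.862,50.874) → (119.726,33.948) → (160.590,50.874) → (177.516,91.738), returning to the start.

Shape 5 is a regular polygon drawn with `<polygon>`. Its stroke #008000 means score at S434, F2643. After flipping Y the toolpath is (149.898,40.298) → (77.121,51.896) → (50.776,120.722) → (97.210,177.950) → (169.987,166.352) → (196.332,97.526) → (149.898,40.298), returning to the start.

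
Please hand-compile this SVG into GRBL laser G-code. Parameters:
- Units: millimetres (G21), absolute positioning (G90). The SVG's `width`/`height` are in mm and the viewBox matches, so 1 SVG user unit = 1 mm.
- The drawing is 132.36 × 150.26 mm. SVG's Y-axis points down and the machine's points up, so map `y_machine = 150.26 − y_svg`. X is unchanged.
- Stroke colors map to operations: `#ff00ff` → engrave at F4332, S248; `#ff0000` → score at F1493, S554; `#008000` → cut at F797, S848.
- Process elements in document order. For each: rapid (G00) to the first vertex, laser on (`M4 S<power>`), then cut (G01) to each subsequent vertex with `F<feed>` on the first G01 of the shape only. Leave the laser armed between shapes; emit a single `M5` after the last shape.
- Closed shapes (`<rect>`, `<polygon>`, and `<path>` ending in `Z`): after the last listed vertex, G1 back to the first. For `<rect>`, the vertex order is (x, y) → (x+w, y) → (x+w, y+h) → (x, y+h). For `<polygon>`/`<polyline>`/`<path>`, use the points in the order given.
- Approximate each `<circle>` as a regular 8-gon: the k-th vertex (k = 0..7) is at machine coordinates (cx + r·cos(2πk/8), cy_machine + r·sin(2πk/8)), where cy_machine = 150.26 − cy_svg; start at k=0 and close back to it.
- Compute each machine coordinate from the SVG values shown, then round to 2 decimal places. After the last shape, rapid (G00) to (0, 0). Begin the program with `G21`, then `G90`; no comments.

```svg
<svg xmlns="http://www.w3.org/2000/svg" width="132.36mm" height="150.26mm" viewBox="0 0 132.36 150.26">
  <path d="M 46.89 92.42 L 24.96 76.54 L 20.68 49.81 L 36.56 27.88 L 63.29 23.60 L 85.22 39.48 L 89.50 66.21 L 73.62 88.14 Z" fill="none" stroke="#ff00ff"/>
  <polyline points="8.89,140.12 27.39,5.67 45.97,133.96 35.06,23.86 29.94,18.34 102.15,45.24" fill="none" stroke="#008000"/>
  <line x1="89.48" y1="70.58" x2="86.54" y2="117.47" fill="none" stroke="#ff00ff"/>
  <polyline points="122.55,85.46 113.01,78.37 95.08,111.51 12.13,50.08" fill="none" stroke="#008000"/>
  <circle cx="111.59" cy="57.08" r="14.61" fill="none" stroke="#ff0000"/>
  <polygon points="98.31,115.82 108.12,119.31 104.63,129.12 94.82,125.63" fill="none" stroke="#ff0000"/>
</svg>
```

Since the viewBox matches the mm dimensions, user units are millimetres directly. The only transform is the Y-flip y_m = 150.26 − y_svg.

Shape 1 is a regular polygon drawn with `<path>`. Its stroke #ff00ff means engrave at S248, F4332. After flipping Y the toolpath is (46.89,57.84) → (24.96,73.72) → (20.68,100.45) → (36.56,122.38) → (63.29,126.66) → (85.22,110.78) → (89.50,84.05) → (73.62,62.12) → (46.89,57.84), returning to the start.

Shape 2 is a open polyline drawn with `<polyline>`. Its stroke #008000 means cut at S848, F797. After flipping Y the toolpath is (8.89,10.14) → (27.39,144.59) → (45.97,16.30) → (35.06,126.40) → (29.94,131.92) → (102.15,105.02).

Shape 3 is a line segment drawn with `<line>`. Its stroke #ff00ff means engrave at S248, F4332. After flipping Y the toolpath is (89.48,79.68) → (86.54,32.79).

Shape 4 is a open polyline drawn with `<polyline>`. Its stroke #008000 means cut at S848, F797. After flipping Y the toolpath is (122.55,64.80) → (113.01,71.89) → (95.08,38.75) → (12.13,100.18).

Shape 5 is a circle drawn with `<circle>`. Its stroke #ff0000 means score at S554, F1493. After flipping Y the toolpath is (126.20,93.18) → (121.92,103.51) → (111.59,107.79) → (101.26,103.51) → (96.98,93.18) → (101.26,82.85) → (111.59,78.57) → (121.92,82.85) → (126.20,93.18), returning to the start.

Shape 6 is a regular polygon drawn with `<polygon>`. Its stroke #ff0000 means score at S554, F1493. After flipping Y the toolpath is (98.31,34.44) → (108.12,30.95) → (104.63,21.14) → (94.82,24.63) → (98.31,34.44), returning to the start.

G21
G90
G00 X46.89 Y57.84
M4 S248
G01 X24.96 Y73.72 F4332
G01 X20.68 Y100.45
G01 X36.56 Y122.38
G01 X63.29 Y126.66
G01 X85.22 Y110.78
G01 X89.50 Y84.05
G01 X73.62 Y62.12
G01 X46.89 Y57.84
G00 X8.89 Y10.14
M4 S848
G01 X27.39 Y144.59 F797
G01 X45.97 Y16.30
G01 X35.06 Y126.40
G01 X29.94 Y131.92
G01 X102.15 Y105.02
G00 X89.48 Y79.68
M4 S248
G01 X86.54 Y32.79 F4332
G00 X122.55 Y64.80
M4 S848
G01 X113.01 Y71.89 F797
G01 X95.08 Y38.75
G01 X12.13 Y100.18
G00 X126.20 Y93.18
M4 S554
G01 X121.92 Y103.51 F1493
G01 X111.59 Y107.79
G01 X101.26 Y103.51
G01 X96.98 Y93.18
G01 X101.26 Y82.85
G01 X111.59 Y78.57
G01 X121.92 Y82.85
G01 X126.20 Y93.18
G00 X98.31 Y34.44
M4 S554
G01 X108.12 Y30.95 F1493
G01 X104.63 Y21.14
G01 X94.82 Y24.63
G01 X98.31 Y34.44
M5
G00 X0.00 Y0.00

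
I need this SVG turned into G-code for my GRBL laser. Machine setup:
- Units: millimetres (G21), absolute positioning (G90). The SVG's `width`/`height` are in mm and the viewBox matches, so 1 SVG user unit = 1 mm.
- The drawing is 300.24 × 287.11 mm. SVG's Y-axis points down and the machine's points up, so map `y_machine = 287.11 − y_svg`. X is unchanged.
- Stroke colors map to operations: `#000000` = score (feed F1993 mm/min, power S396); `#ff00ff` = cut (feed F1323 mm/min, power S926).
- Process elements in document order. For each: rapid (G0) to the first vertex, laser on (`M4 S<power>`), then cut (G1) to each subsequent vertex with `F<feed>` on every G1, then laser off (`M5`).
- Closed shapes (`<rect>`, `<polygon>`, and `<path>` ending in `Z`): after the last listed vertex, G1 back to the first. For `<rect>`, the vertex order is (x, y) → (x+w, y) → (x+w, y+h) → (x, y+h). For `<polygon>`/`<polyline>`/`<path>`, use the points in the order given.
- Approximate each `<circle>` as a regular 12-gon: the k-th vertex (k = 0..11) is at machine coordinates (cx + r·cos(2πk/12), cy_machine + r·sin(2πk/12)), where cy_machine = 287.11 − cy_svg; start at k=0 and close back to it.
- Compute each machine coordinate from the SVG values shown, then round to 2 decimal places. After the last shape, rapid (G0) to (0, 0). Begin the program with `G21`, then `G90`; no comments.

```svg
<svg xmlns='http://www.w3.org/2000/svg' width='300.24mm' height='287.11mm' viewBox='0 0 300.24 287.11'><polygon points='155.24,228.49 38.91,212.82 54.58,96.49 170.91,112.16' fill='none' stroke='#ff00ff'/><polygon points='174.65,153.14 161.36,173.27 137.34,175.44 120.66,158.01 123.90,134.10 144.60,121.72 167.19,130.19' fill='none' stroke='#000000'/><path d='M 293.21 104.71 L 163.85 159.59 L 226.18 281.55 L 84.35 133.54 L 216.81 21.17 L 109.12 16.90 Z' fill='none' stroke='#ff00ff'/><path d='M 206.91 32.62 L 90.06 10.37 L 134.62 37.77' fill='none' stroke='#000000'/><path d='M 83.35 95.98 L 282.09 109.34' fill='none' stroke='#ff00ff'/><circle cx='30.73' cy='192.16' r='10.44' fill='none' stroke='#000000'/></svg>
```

G21
G90
G0 X155.24 Y58.62
M4 S926
G1 X38.91 Y74.29 F1323
G1 X54.58 Y190.62 F1323
G1 X170.91 Y174.95 F1323
G1 X155.24 Y58.62 F1323
M5
G0 X174.65 Y133.97
M4 S396
G1 X161.36 Y113.84 F1993
G1 X137.34 Y111.67 F1993
G1 X120.66 Y129.10 F1993
G1 X123.90 Y153.01 F1993
G1 X144.60 Y165.39 F1993
G1 X167.19 Y156.92 F1993
G1 X174.65 Y133.97 F1993
M5
G0 X293.21 Y182.40
M4 S926
G1 X163.85 Y127.52 F1323
G1 X226.18 Y5.56 F1323
G1 X84.35 Y153.57 F1323
G1 X216.81 Y265.94 F1323
G1 X109.12 Y270.21 F1323
G1 X293.21 Y182.40 F1323
M5
G0 X206.91 Y254.49
M4 S396
G1 X90.06 Y276.74 F1993
G1 X134.62 Y249.34 F1993
M5
G0 X83.35 Y191.13
M4 S926
G1 X282.09 Y177.77 F1323
M5
G0 X41.17 Y94.95
M4 S396
G1 X39.77 Y100.17 F1993
G1 X35.95 Y103.99 F1993
G1 X30.73 Y105.39 F1993
G1 X25.51 Y103.99 F1993
G1 X21.69 Y100.17 F1993
G1 X20.29 Y94.95 F1993
G1 X21.69 Y89.73 F1993
G1 X25.51 Y85.91 F1993
G1 X30.73 Y84.51 F1993
G1 X35.95 Y85.91 F1993
G1 X39.77 Y89.73 F1993
G1 X41.17 Y94.95 F1993
M5
G0 X0.00 Y0.00

1 u = 1 mm; y_m = 287.11 − y.

[1] `<polygon>` regular polygon, #ff00ff→cut S926 F1323: (155.24,58.62) → (38.91,74.29) → (54.58,190.62) → (170.91,174.95) → (155.24,58.62) (closed)

[2] `<polygon>` regular polygon, #000000→score S396 F1993: (174.65,133.97) → (161.36,113.84) → (137.34,111.67) → (120.66,129.10) → (123.90,153.01) → (144.60,165.39) → (167.19,156.92) → (174.65,133.97) (closed)

[3] `<path>` closed polygon, #ff00ff→cut S926 F1323: (293.21,182.40) → (163.85,127.52) → (226.18,5.56) → (84.35,153.57) → (216.81,265.94) → (109.12,270.21) → (293.21,182.40) (closed)

[4] `<path>` open polyline, #000000→score S396 F1993: (206.91,254.49) → (90.06,276.74) → (134.62,249.34)

[5] `<path>` line segment, #ff00ff→cut S926 F1323: (83.35,191.13) → (282.09,177.77)

[6] `<circle>` circle, #000000→score S396 F1993: (41.17,94.95) → (39.77,100.17) → (35.95,103.99) → (30.73,105.39) → (25.51,103.99) → (21.69,100.17) → (20.29,94.95) → (21.69,89.73) → (25.51,85.91) → (30.73,84.51) → (35.95,85.91) → (39.77,89.73) → (41.17,94.95) (closed)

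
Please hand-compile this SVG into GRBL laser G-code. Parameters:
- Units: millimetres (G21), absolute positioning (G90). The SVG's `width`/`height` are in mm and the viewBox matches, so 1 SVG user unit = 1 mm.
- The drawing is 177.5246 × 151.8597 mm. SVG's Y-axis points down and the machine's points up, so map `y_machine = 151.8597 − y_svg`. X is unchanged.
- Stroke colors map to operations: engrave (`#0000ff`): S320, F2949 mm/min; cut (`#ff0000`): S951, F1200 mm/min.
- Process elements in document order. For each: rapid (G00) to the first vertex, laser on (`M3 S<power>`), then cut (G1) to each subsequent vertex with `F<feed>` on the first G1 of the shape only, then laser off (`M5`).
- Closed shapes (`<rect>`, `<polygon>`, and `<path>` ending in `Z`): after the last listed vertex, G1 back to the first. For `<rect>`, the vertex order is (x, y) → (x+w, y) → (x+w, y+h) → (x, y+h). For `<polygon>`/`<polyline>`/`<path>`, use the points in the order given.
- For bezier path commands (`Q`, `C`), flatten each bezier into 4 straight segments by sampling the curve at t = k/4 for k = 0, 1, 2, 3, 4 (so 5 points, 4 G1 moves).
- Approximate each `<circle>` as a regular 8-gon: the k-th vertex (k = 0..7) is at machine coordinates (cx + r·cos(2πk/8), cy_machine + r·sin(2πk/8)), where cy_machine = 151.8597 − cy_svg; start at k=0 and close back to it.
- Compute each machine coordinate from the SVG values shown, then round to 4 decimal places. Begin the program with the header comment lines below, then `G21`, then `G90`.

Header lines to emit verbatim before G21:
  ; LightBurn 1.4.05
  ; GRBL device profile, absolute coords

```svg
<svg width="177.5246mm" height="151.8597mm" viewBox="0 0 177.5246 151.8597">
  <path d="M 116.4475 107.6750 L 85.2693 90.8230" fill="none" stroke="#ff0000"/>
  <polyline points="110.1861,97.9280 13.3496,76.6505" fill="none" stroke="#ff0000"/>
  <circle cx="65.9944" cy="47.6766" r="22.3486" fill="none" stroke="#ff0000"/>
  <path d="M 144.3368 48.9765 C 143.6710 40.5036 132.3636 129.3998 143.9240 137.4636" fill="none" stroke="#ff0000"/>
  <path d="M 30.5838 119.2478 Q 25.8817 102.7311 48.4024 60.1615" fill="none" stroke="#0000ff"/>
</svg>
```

; LightBurn 1.4.05
; GRBL device profile, absolute coords
G21
G90
G00 X116.4475 Y44.1847
M3 S951
G1 X85.2693 Y61.0367 F1200
M5
G00 X110.1861 Y53.9317
M3 S951
G1 X13.3496 Y75.2092 F1200
M5
G00 X88.3430 Y104.1831
M3 S951
G1 X81.7972 Y119.9859 F1200
G1 X65.9944 Y126.5317
G1 X50.1916 Y119.9859
G1 X43.6458 Y104.1831
G1 X50.1916 Y88.3803
G1 X65.9944 Y81.8345
G1 X81.7972 Y88.3803
G1 X88.3430 Y104.1831
M5
G00 X144.3368 Y102.8832
M3 S951
G1 X142.3657 Y93.7656 F1200
G1 X139.5456 Y64.8409
G1 X139.0178 Y32.8156
G1 X143.9240 Y14.3961
M5
G00 X30.5838 Y32.6119
M3 S320
G1 X29.9342 Y42.4986 F2949
G1 X32.6874 Y55.6418
G1 X38.8435 Y72.0417
G1 X48.4024 Y91.6982
M5

Since the viewBox matches the mm dimensions, user units are millimetres directly. The only transform is the Y-flip y_m = 151.8597 − y_svg.

Shape 1 is a line segment drawn with `<path>`. Its stroke #ff0000 means cut at S951, F1200. After flipping Y the toolpath is (116.4475,44.1847) → (85.2693,61.0367).

Shape 2 is a line segment drawn with `<polyline>`. Its stroke #ff0000 means cut at S951, F1200. After flipping Y the toolpath is (110.1861,53.9317) → (13.3496,75.2092).

Shape 3 is a circle drawn with `<circle>`. Its stroke #ff0000 means cut at S951, F1200. After flipping Y the toolpath is (88.3430,104.1831) → (81.7972,119.9859) → (65.9944,126.5317) → (50.1916,119.9859) → (43.6458,104.1831) → (50.1916,88.3803) → (65.9944,81.8345) → (81.7972,88.3803) → (88.3430,104.1831), returning to the start.

Shape 4 is a cubic bezier drawn with `<path>`. Its stroke #ff0000 means cut at S951, F1200. After flipping Y the toolpath is (144.3368,102.8832) → (142.3657,93.7656) → (139.5456,64.8409) → (139.0178,32.8156) → (143.9240,14.3961).

Shape 5 is a quadratic bezier drawn with `<path>`. Its stroke #0000ff means engrave at S320, F2949. After flipping Y the toolpath is (30.5838,32.6119) → (29.9342,42.4986) → (32.6874,55.6418) → (38.8435,72.0417) → (48.4024,91.6982).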